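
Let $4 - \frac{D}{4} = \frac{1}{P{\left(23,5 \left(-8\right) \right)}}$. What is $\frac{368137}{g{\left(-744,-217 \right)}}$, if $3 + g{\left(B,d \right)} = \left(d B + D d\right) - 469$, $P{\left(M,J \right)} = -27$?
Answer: $\frac{9939699}{4251740} \approx 2.3378$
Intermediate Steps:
$D = \frac{436}{27}$ ($D = 16 - \frac{4}{-27} = 16 - - \frac{4}{27} = 16 + \frac{4}{27} = \frac{436}{27} \approx 16.148$)
$g{\left(B,d \right)} = -472 + \frac{436 d}{27} + B d$ ($g{\left(B,d \right)} = -3 - \left(469 - \frac{436 d}{27} - d B\right) = -3 - \left(469 - \frac{436 d}{27} - B d\right) = -3 + \left(-469 + \frac{436 d}{27} + B d\right) = -472 + \frac{436 d}{27} + B d$)
$\frac{368137}{g{\left(-744,-217 \right)}} = \frac{368137}{-472 + \frac{436}{27} \left(-217\right) - -161448} = \frac{368137}{-472 - \frac{94612}{27} + 161448} = \frac{368137}{\frac{4251740}{27}} = 368137 \cdot \frac{27}{4251740} = \frac{9939699}{4251740}$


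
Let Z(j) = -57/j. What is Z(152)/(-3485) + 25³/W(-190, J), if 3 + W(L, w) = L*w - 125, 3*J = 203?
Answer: -653379069/543018760 ≈ -1.2032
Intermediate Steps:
J = 203/3 (J = (⅓)*203 = 203/3 ≈ 67.667)
W(L, w) = -128 + L*w (W(L, w) = -3 + (L*w - 125) = -3 + (-125 + L*w) = -128 + L*w)
Z(152)/(-3485) + 25³/W(-190, J) = -57/152/(-3485) + 25³/(-128 - 190*203/3) = -57*1/152*(-1/3485) + 15625/(-128 - 38570/3) = -3/8*(-1/3485) + 15625/(-38954/3) = 3/27880 + 15625*(-3/38954) = 3/27880 - 46875/38954 = -653379069/543018760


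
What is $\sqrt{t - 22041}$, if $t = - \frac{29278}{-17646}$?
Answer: $\frac{4 i \sqrt{107228733537}}{8823} \approx 148.46 i$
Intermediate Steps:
$t = \frac{14639}{8823}$ ($t = \left(-29278\right) \left(- \frac{1}{17646}\right) = \frac{14639}{8823} \approx 1.6592$)
$\sqrt{t - 22041} = \sqrt{\frac{14639}{8823} - 22041} = \sqrt{- \frac{194453104}{8823}} = \frac{4 i \sqrt{107228733537}}{8823}$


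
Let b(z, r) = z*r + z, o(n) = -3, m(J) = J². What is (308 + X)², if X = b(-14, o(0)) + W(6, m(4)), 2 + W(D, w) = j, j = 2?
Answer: 112896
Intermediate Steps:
W(D, w) = 0 (W(D, w) = -2 + 2 = 0)
b(z, r) = z + r*z (b(z, r) = r*z + z = z + r*z)
X = 28 (X = -14*(1 - 3) + 0 = -14*(-2) + 0 = 28 + 0 = 28)
(308 + X)² = (308 + 28)² = 336² = 112896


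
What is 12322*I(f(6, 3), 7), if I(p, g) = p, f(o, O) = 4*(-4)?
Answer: -197152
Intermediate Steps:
f(o, O) = -16
12322*I(f(6, 3), 7) = 12322*(-16) = -197152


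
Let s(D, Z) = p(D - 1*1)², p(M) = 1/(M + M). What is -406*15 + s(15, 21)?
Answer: -4774559/784 ≈ -6090.0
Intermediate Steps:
p(M) = 1/(2*M)
s(D, Z) = 1/(4*(-1 + D)²) (s(D, Z) = (1/(2*(D - 1*1)))² = (1/(2*(D - 1)))² = (1/(2*(-1 + D)))² = 1/(4*(-1 + D)²))
-406*15 + s(15, 21) = -406*15 + 1/(4*(-1 + 15)²) = -6090 + (¼)/14² = -6090 + (¼)*(1/196) = -6090 + 1/784 = -4774559/784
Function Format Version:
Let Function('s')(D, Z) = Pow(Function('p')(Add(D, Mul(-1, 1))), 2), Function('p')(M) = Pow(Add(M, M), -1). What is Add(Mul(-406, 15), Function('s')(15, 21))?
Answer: Rational(-4774559, 784) ≈ -6090.0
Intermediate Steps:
Function('p')(M) = Mul(Rational(1, 2), Pow(M, -1)) (Function('p')(M) = Pow(Mul(2, M), -1) = Mul(Rational(1, 2), Pow(M, -1)))
Function('s')(D, Z) = Mul(Rational(1, 4), Pow(Add(-1, D), -2)) (Function('s')(D, Z) = Pow(Mul(Rational(1, 2), Pow(Add(D, Mul(-1, 1)), -1)), 2) = Pow(Mul(Rational(1, 2), Pow(Add(D, -1), -1)), 2) = Pow(Mul(Rational(1, 2), Pow(Add(-1, D), -1)), 2) = Mul(Rational(1, 4), Pow(Add(-1, D), -2)))
Add(Mul(-406, 15), Function('s')(15, 21)) = Add(Mul(-406, 15), Mul(Rational(1, 4), Pow(Add(-1, 15), -2))) = Add(-6090, Mul(Rational(1, 4), Pow(14, -2))) = Add(-6090, Mul(Rational(1, 4), Rational(1, 196))) = Add(-6090, Rational(1, 784)) = Rational(-4774559, 784)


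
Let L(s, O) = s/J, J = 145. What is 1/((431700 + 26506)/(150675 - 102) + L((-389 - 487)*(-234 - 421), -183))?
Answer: 4366617/17292443162 ≈ 0.00025252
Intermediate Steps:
L(s, O) = s/145
1/((431700 + 26506)/(150675 - 102) + L((-389 - 487)*(-234 - 421), -183)) = 1/((431700 + 26506)/(150675 - 102) + ((-389 - 487)*(-234 - 421))/145) = 1/(458206/150573 + (-876*(-655))/145) = 1/(458206*(1/150573) + (1/145)*573780) = 1/(458206/150573 + 114756/29) = 1/(17292443162/4366617) = 4366617/17292443162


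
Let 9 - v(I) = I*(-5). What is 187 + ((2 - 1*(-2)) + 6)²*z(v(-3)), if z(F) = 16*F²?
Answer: 57787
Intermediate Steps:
v(I) = 9 + 5*I (v(I) = 9 - I*(-5) = 9 - (-5)*I = 9 + 5*I)
187 + ((2 - 1*(-2)) + 6)²*z(v(-3)) = 187 + ((2 - 1*(-2)) + 6)²*(16*(9 + 5*(-3))²) = 187 + ((2 + 2) + 6)²*(16*(9 - 15)²) = 187 + (4 + 6)²*(16*(-6)²) = 187 + 10²*(16*36) = 187 + 100*576 = 187 + 57600 = 57787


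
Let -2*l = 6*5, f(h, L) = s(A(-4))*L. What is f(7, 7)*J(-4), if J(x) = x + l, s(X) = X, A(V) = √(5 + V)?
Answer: -133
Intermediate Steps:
f(h, L) = L (f(h, L) = √(5 - 4)*L = √1*L = 1*L = L)
l = -15 (l = -3*5 = -½*30 = -15)
J(x) = -15 + x (J(x) = x - 15 = -15 + x)
f(7, 7)*J(-4) = 7*(-15 - 4) = 7*(-19) = -133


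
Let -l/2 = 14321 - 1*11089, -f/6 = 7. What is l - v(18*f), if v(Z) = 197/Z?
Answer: -4886587/756 ≈ -6463.7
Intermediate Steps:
f = -42 (f = -6*7 = -42)
l = -6464 (l = -2*(14321 - 1*11089) = -2*(14321 - 11089) = -2*3232 = -6464)
l - v(18*f) = -6464 - 197/(18*(-42)) = -6464 - 197/(-756) = -6464 - 197*(-1)/756 = -6464 - 1*(-197/756) = -6464 + 197/756 = -4886587/756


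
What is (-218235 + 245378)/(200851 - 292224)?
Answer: -27143/91373 ≈ -0.29706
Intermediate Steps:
(-218235 + 245378)/(200851 - 292224) = 27143/(-91373) = 27143*(-1/91373) = -27143/91373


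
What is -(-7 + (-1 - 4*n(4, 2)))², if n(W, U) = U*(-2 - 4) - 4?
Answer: -3136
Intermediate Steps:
n(W, U) = -4 - 6*U (n(W, U) = U*(-6) - 4 = -6*U - 4 = -4 - 6*U)
-(-7 + (-1 - 4*n(4, 2)))² = -(-7 + (-1 - 4*(-4 - 6*2)))² = -(-7 + (-1 - 4*(-4 - 12)))² = -(-7 + (-1 - 4*(-16)))² = -(-7 + (-1 + 64))² = -(-7 + 63)² = -1*56² = -1*3136 = -3136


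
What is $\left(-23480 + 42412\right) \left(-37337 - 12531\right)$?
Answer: $-944100976$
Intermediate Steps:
$\left(-23480 + 42412\right) \left(-37337 - 12531\right) = 18932 \left(-49868\right) = -944100976$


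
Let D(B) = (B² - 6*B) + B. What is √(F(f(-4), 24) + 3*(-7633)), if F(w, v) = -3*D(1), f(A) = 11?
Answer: 3*I*√2543 ≈ 151.28*I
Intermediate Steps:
D(B) = B² - 5*B
F(w, v) = 12 (F(w, v) = -3*(-5 + 1) = -3*(-4) = 12)
√(F(f(-4), 24) + 3*(-7633)) = √(12 + 3*(-7633)) = √(12 - 22899) = √(-22887) = 3*I*√2543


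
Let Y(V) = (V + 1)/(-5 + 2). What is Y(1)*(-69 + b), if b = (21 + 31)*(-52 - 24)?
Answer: 8042/3 ≈ 2680.7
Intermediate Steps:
b = -3952 (b = 52*(-76) = -3952)
Y(V) = -⅓ - V/3 (Y(V) = (1 + V)/(-3) = (1 + V)*(-⅓) = -⅓ - V/3)
Y(1)*(-69 + b) = (-⅓ - ⅓*1)*(-69 - 3952) = (-⅓ - ⅓)*(-4021) = -⅔*(-4021) = 8042/3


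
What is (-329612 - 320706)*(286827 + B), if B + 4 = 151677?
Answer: -285164443000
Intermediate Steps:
B = 151673 (B = -4 + 151677 = 151673)
(-329612 - 320706)*(286827 + B) = (-329612 - 320706)*(286827 + 151673) = -650318*438500 = -285164443000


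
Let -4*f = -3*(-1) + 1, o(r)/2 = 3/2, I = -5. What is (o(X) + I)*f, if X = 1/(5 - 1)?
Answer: 2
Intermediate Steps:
X = ¼ (X = 1/4 = ¼ ≈ 0.25000)
o(r) = 3 (o(r) = 2*(3/2) = 3)
f = -1 (f = -(-3*(-1) + 1)/4 = -(3 + 1)/4 = -¼*4 = -1)
(o(X) + I)*f = (3 - 5)*(-1) = -2*(-1) = 2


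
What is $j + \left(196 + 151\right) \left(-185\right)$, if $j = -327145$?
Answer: $-391340$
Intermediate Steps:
$j + \left(196 + 151\right) \left(-185\right) = -327145 + \left(196 + 151\right) \left(-185\right) = -327145 + 347 \left(-185\right) = -327145 - 64195 = -391340$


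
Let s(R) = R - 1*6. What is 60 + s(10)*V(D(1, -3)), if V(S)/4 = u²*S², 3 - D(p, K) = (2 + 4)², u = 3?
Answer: 156876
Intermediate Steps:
s(R) = -6 + R (s(R) = R - 6 = -6 + R)
D(p, K) = -33 (D(p, K) = 3 - (2 + 4)² = 3 - 1*6² = 3 - 1*36 = 3 - 36 = -33)
V(S) = 36*S² (V(S) = 4*(3²*S²) = 4*(9*S²) = 36*S²)
60 + s(10)*V(D(1, -3)) = 60 + (-6 + 10)*(36*(-33)²) = 60 + 4*(36*1089) = 60 + 4*39204 = 60 + 156816 = 156876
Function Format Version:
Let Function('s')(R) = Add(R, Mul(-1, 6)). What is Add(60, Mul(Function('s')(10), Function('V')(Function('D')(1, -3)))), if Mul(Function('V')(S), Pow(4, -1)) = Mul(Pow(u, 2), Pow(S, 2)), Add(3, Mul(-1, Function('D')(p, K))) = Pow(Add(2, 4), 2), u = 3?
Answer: 156876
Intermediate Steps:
Function('s')(R) = Add(-6, R) (Function('s')(R) = Add(R, -6) = Add(-6, R))
Function('D')(p, K) = -33 (Function('D')(p, K) = Add(3, Mul(-1, Pow(Add(2, 4), 2))) = Add(3, Mul(-1, Pow(6, 2))) = Add(3, Mul(-1, 36)) = Add(3, -36) = -33)
Function('V')(S) = Mul(36, Pow(S, 2)) (Function('V')(S) = Mul(4, Mul(Pow(3, 2), Pow(S, 2))) = Mul(4, Mul(9, Pow(S, 2))) = Mul(36, Pow(S, 2)))
Add(60, Mul(Function('s')(10), Function('V')(Function('D')(1, -3)))) = Add(60, Mul(Add(-6, 10), Mul(36, Pow(-33, 2)))) = Add(60, Mul(4, Mul(36, 1089))) = Add(60, Mul(4, 39204)) = Add(60, 156816) = 156876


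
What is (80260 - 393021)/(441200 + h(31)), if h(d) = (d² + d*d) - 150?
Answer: -312761/442972 ≈ -0.70605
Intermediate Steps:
h(d) = -150 + 2*d² (h(d) = (d² + d²) - 150 = 2*d² - 150 = -150 + 2*d²)
(80260 - 393021)/(441200 + h(31)) = (80260 - 393021)/(441200 + (-150 + 2*31²)) = -312761/(441200 + (-150 + 2*961)) = -312761/(441200 + (-150 + 1922)) = -312761/(441200 + 1772) = -312761/442972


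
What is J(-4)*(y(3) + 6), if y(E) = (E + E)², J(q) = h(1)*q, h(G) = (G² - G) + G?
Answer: -168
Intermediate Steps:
h(G) = G²
J(q) = q (J(q) = 1²*q = 1*q = q)
y(E) = 4*E² (y(E) = (2*E)² = 4*E²)
J(-4)*(y(3) + 6) = -4*(4*3² + 6) = -4*(4*9 + 6) = -4*(36 + 6) = -4*42 = -168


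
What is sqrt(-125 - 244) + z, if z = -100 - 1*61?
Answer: -161 + 3*I*sqrt(41) ≈ -161.0 + 19.209*I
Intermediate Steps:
z = -161 (z = -100 - 61 = -161)
sqrt(-125 - 244) + z = sqrt(-125 - 244) - 161 = sqrt(-369) - 161 = 3*I*sqrt(41) - 161 = -161 + 3*I*sqrt(41)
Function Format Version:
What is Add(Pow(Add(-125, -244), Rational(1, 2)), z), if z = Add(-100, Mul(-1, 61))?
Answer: Add(-161, Mul(3, I, Pow(41, Rational(1, 2)))) ≈ Add(-161.00, Mul(19.209, I))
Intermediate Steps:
z = -161 (z = Add(-100, -61) = -161)
Add(Pow(Add(-125, -244), Rational(1, 2)), z) = Add(Pow(Add(-125, -244), Rational(1, 2)), -161) = Add(Pow(-369, Rational(1, 2)), -161) = Add(Mul(3, I, Pow(41, Rational(1, 2))), -161) = Add(-161, Mul(3, I, Pow(41, Rational(1, 2))))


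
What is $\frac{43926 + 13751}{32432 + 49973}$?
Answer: $\frac{57677}{82405} \approx 0.69992$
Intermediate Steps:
$\frac{43926 + 13751}{32432 + 49973} = \frac{57677}{82405}$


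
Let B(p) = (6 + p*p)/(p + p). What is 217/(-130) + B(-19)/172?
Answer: -733011/424840 ≈ -1.7254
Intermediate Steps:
B(p) = (6 + p**2)/(2*p) (B(p) = (6 + p**2)/((2*p)) = (6 + p**2)*(1/(2*p)) = (6 + p**2)/(2*p))
217/(-130) + B(-19)/172 = 217/(-130) + ((1/2)*(-19) + 3/(-19))/172 = 217*(-1/130) + (-19/2 + 3*(-1/19))*(1/172) = -217/130 + (-19/2 - 3/19)*(1/172) = -217/130 - 367/38*1/172 = -217/130 - 367/6536 = -733011/424840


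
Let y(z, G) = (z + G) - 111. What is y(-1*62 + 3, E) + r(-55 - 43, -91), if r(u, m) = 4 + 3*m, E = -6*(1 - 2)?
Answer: -433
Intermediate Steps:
E = 6 (E = -6*(-1) = 6)
y(z, G) = -111 + G + z (y(z, G) = (G + z) - 111 = -111 + G + z)
y(-1*62 + 3, E) + r(-55 - 43, -91) = (-111 + 6 + (-1*62 + 3)) + (4 + 3*(-91)) = (-111 + 6 + (-62 + 3)) + (4 - 273) = (-111 + 6 - 59) - 269 = -164 - 269 = -433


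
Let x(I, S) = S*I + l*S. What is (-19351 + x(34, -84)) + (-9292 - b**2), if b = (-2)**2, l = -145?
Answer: -19335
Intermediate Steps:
x(I, S) = -145*S + I*S (x(I, S) = S*I - 145*S = I*S - 145*S = -145*S + I*S)
b = 4
(-19351 + x(34, -84)) + (-9292 - b**2) = (-19351 - 84*(-145 + 34)) + (-9292 - 1*4**2) = (-19351 - 84*(-111)) + (-9292 - 1*16) = (-19351 + 9324) + (-9292 - 16) = -10027 - 9308 = -19335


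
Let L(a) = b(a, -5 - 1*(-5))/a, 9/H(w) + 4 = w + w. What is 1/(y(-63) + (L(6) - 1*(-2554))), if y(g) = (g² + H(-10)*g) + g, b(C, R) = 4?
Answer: 24/155623 ≈ 0.00015422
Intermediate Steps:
H(w) = 9/(-4 + 2*w) (H(w) = 9/(-4 + (w + w)) = 9/(-4 + 2*w))
L(a) = 4/a
y(g) = g² + 5*g/8 (y(g) = (g² + (9/(2*(-2 - 10)))*g) + g = (g² + ((9/2)/(-12))*g) + g = (g² + ((9/2)*(-1/12))*g) + g = (g² - 3*g/8) + g = g² + 5*g/8)
1/(y(-63) + (L(6) - 1*(-2554))) = 1/((⅛)*(-63)*(5 + 8*(-63)) + (4/6 - 1*(-2554))) = 1/((⅛)*(-63)*(5 - 504) + (4*(⅙) + 2554)) = 1/((⅛)*(-63)*(-499) + (⅔ + 2554)) = 1/(31437/8 + 7664/3) = 1/(155623/24) = 24/155623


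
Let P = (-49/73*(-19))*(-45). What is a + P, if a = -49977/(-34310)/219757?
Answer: -4327158122073/7539862670 ≈ -573.90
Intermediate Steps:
P = -41895/73 (P = (-49*1/73*(-19))*(-45) = -49/73*(-19)*(-45) = (931/73)*(-45) = -41895/73 ≈ -573.90)
a = 49977/7539862670 (a = -49977*(-1/34310)*(1/219757) = (49977/34310)*(1/219757) = 49977/7539862670 ≈ 6.6284e-6)
a + P = 49977/7539862670 - 41895/73 = -4327158122073/7539862670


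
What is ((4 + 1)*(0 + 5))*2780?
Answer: 69500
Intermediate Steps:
((4 + 1)*(0 + 5))*2780 = (5*5)*2780 = 25*2780 = 69500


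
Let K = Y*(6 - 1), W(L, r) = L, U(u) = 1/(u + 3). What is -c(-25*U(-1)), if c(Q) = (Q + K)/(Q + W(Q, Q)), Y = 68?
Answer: 131/10 ≈ 13.100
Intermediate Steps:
U(u) = 1/(3 + u)
K = 340 (K = 68*(6 - 1) = 68*5 = 340)
c(Q) = (340 + Q)/(2*Q) (c(Q) = (Q + 340)/(Q + Q) = (340 + Q)/((2*Q)) = (340 + Q)*(1/(2*Q)) = (340 + Q)/(2*Q))
-c(-25*U(-1)) = -(340 - 25/(3 - 1))/(2*((-25/(3 - 1)))) = -(340 - 25/2)/(2*((-25/2))) = -(340 - 25*1/2)/(2*((-25*1/2))) = -(340 - 25/2)/(2*(-25/2)) = -(-2)*655/(2*25*2) = -1*(-131/10) = 131/10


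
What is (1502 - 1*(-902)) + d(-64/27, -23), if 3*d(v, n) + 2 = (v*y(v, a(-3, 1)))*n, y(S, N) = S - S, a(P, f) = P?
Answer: 7210/3 ≈ 2403.3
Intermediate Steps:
y(S, N) = 0
d(v, n) = -⅔ (d(v, n) = -⅔ + ((v*0)*n)/3 = -⅔ + (0*n)/3 = -⅔ + (⅓)*0 = -⅔ + 0 = -⅔)
(1502 - 1*(-902)) + d(-64/27, -23) = (1502 - 1*(-902)) - ⅔ = (1502 + 902) - ⅔ = 2404 - ⅔ = 7210/3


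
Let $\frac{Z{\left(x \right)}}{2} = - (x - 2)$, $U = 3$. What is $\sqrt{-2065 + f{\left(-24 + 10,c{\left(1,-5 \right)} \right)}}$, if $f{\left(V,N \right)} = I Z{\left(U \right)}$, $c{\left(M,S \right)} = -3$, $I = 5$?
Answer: $5 i \sqrt{83} \approx 45.552 i$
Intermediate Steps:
$Z{\left(x \right)} = 4 - 2 x$ ($Z{\left(x \right)} = 2 \left(- (x - 2)\right) = 2 \left(- (-2 + x)\right) = 2 \left(2 - x\right) = 4 - 2 x$)
$f{\left(V,N \right)} = -10$ ($f{\left(V,N \right)} = 5 \left(4 - 6\right) = 5 \left(-2\right) = -10$)
$\sqrt{-2065 + f{\left(-24 + 10,c{\left(1,-5 \right)} \right)}} = \sqrt{-2065 - 10} = \sqrt{-2075} = 5 i \sqrt{83}$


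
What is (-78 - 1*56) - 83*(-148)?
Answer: 12150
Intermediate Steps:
(-78 - 1*56) - 83*(-148) = (-78 - 56) + 12284 = -134 + 12284 = 12150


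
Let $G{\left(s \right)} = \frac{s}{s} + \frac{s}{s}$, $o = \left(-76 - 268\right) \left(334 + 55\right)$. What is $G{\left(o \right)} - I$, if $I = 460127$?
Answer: $-460125$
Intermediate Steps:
$o = -133816$ ($o = \left(-344\right) 389 = -133816$)
$G{\left(s \right)} = 2$ ($G{\left(s \right)} = 1 + 1 = 2$)
$G{\left(o \right)} - I = 2 - 460127 = -460125$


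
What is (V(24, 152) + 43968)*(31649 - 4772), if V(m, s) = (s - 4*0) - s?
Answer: 1181727936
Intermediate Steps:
V(m, s) = 0 (V(m, s) = (s + 0) - s = s - s = 0)
(V(24, 152) + 43968)*(31649 - 4772) = (0 + 43968)*(31649 - 4772) = 43968*26877 = 1181727936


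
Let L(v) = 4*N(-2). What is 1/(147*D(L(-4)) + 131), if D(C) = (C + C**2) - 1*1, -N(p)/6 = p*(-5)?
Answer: 1/8431904 ≈ 1.1860e-7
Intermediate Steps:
N(p) = 30*p (N(p) = -6*p*(-5) = -(-30)*p = 30*p)
L(v) = -240 (L(v) = 4*(30*(-2)) = 4*(-60) = -240)
D(C) = -1 + C + C**2 (D(C) = (C + C**2) - 1 = -1 + C + C**2)
1/(147*D(L(-4)) + 131) = 1/(147*(-1 - 240 + (-240)**2) + 131) = 1/(147*(-1 - 240 + 57600) + 131) = 1/(147*57359 + 131) = 1/(8431773 + 131) = 1/8431904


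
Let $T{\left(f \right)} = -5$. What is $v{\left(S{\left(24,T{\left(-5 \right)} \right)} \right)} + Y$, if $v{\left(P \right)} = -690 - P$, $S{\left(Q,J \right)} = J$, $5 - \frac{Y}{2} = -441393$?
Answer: $882111$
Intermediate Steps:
$Y = 882796$ ($Y = 10 - -882786 = 10 + 882786 = 882796$)
$v{\left(S{\left(24,T{\left(-5 \right)} \right)} \right)} + Y = \left(-690 - -5\right) + 882796 = \left(-690 + 5\right) + 882796 = -685 + 882796 = 882111$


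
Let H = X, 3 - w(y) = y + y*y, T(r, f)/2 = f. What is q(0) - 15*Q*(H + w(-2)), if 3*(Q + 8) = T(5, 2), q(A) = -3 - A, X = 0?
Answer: 97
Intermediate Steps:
T(r, f) = 2*f
w(y) = 3 - y - y² (w(y) = 3 - (y + y*y) = 3 - (y + y²) = 3 + (-y - y²) = 3 - y - y²)
Q = -20/3 (Q = -8 + (2*2)/3 = -8 + (⅓)*4 = -8 + 4/3 = -20/3 ≈ -6.6667)
H = 0
q(0) - 15*Q*(H + w(-2)) = (-3 - 1*0) - (-100)*(0 + (3 - 1*(-2) - 1*(-2)²)) = (-3 + 0) - (-100)*(0 + (3 + 2 - 1*4)) = -3 - (-100)*(0 + (3 + 2 - 4)) = -3 - (-100)*(0 + 1) = -3 - (-100) = -3 - 15*(-20/3) = -3 + 100 = 97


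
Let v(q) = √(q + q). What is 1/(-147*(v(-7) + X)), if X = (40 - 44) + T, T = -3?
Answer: 1/1323 + I*√14/9261 ≈ 0.00075586 + 0.00040402*I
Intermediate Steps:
v(q) = √2*√q (v(q) = √(2*q) = √2*√q)
X = -7 (X = (40 - 44) - 3 = -4 - 3 = -7)
1/(-147*(v(-7) + X)) = 1/(-147*(√2*√(-7) - 7)) = 1/(-147*(√2*(I*√7) - 7)) = 1/(-147*(I*√14 - 7)) = 1/(-147*(-7 + I*√14)) = 1/(1029 - 147*I*√14)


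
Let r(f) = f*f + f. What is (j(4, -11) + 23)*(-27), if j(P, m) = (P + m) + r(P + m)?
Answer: -1566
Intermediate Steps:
r(f) = f + f² (r(f) = f² + f = f + f²)
j(P, m) = P + m + (P + m)*(1 + P + m) (j(P, m) = (P + m) + (P + m)*(1 + (P + m)) = (P + m) + (P + m)*(1 + P + m) = P + m + (P + m)*(1 + P + m))
(j(4, -11) + 23)*(-27) = ((4 - 11 + (4 - 11)*(1 + 4 - 11)) + 23)*(-27) = ((4 - 11 - 7*(-6)) + 23)*(-27) = ((4 - 11 + 42) + 23)*(-27) = (35 + 23)*(-27) = 58*(-27) = -1566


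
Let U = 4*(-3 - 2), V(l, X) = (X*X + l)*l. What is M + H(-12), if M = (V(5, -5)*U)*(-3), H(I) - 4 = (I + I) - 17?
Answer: 8963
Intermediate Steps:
H(I) = -13 + 2*I (H(I) = 4 + ((I + I) - 17) = 4 + (2*I - 17) = 4 + (-17 + 2*I) = -13 + 2*I)
V(l, X) = l*(l + X²) (V(l, X) = (X² + l)*l = (l + X²)*l = l*(l + X²))
U = -20 (U = 4*(-5) = -20)
M = 9000 (M = ((5*(5 + (-5)²))*(-20))*(-3) = ((5*(5 + 25))*(-20))*(-3) = ((5*30)*(-20))*(-3) = (150*(-20))*(-3) = -3000*(-3) = 9000)
M + H(-12) = 9000 + (-13 + 2*(-12)) = 9000 + (-13 - 24) = 9000 - 37 = 8963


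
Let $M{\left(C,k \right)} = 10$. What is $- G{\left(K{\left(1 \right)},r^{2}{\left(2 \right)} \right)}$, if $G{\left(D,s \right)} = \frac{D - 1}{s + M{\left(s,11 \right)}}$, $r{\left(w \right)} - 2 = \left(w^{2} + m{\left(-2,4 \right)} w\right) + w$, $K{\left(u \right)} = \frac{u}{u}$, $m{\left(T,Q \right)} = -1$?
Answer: $0$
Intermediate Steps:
$K{\left(u \right)} = 1$
$r{\left(w \right)} = 2 + w^{2}$ ($r{\left(w \right)} = 2 + \left(\left(w^{2} - w\right) + w\right) = 2 + w^{2}$)
$G{\left(D,s \right)} = \frac{-1 + D}{10 + s}$ ($G{\left(D,s \right)} = \frac{D - 1}{s + 10} = \frac{-1 + D}{10 + s}$)
$- G{\left(K{\left(1 \right)},r^{2}{\left(2 \right)} \right)} = - \frac{-1 + 1}{10 + \left(2 + 2^{2}\right)^{2}} = - \frac{0}{10 + \left(2 + 4\right)^{2}} = - \frac{0}{10 + 6^{2}} = - \frac{0}{10 + 36} = - \frac{0}{46} = \left(-1\right) 0 = 0$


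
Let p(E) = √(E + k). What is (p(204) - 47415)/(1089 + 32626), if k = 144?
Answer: -9483/6743 + 2*√87/33715 ≈ -1.4058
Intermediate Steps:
p(E) = √(144 + E) (p(E) = √(E + 144) = √(144 + E))
(p(204) - 47415)/(1089 + 32626) = (√(144 + 204) - 47415)/(1089 + 32626) = (√348 - 47415)/33715 = (2*√87 - 47415)*(1/33715) = (-47415 + 2*√87)*(1/33715) = -9483/6743 + 2*√87/33715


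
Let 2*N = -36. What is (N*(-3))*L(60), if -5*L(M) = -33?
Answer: 1782/5 ≈ 356.40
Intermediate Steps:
N = -18 (N = (1/2)*(-36) = -18)
L(M) = 33/5 (L(M) = -1/5*(-33) = 33/5)
(N*(-3))*L(60) = -18*(-3)*(33/5) = 54*(33/5) = 1782/5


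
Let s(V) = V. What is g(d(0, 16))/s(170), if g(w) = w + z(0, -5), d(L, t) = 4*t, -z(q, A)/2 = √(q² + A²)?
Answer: 27/85 ≈ 0.31765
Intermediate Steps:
z(q, A) = -2*√(A² + q²) (z(q, A) = -2*√(q² + A²) = -2*√(A² + q²))
g(w) = -10 + w (g(w) = w - 2*√((-5)² + 0²) = w - 2*√(25 + 0) = w - 2*√25 = w - 2*5 = w - 10 = -10 + w)
g(d(0, 16))/s(170) = (-10 + 4*16)/170 = (-10 + 64)*(1/170) = 54*(1/170) = 27/85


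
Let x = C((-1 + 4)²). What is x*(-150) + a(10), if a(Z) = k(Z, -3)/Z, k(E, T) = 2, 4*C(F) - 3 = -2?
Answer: -373/10 ≈ -37.300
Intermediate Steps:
C(F) = ¼ (C(F) = ¾ + (¼)*(-2) = ¾ - ½ = ¼)
x = ¼ ≈ 0.25000
a(Z) = 2/Z
x*(-150) + a(10) = (¼)*(-150) + 2/10 = -75/2 + 2*(⅒) = -75/2 + ⅕ = -373/10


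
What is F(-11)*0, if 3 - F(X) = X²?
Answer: 0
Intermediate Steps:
F(X) = 3 - X²
F(-11)*0 = (3 - 1*(-11)²)*0 = (3 - 1*121)*0 = (3 - 121)*0 = -118*0 = 0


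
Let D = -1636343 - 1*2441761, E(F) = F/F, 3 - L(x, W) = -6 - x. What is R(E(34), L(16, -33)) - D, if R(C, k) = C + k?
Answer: 4078130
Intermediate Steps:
L(x, W) = 9 + x (L(x, W) = 3 - (-6 - x) = 3 + (6 + x) = 9 + x)
E(F) = 1
D = -4078104 (D = -1636343 - 2441761 = -4078104)
R(E(34), L(16, -33)) - D = (1 + (9 + 16)) - 1*(-4078104) = (1 + 25) + 4078104 = 26 + 4078104 = 4078130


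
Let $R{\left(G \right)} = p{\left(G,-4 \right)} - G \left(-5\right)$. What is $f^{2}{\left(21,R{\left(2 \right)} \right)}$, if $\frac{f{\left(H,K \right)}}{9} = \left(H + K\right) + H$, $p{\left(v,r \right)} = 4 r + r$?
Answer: $82944$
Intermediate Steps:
$p{\left(v,r \right)} = 5 r$
$R{\left(G \right)} = -20 + 5 G$ ($R{\left(G \right)} = 5 \left(-4\right) - G \left(-5\right) = -20 - - 5 G = -20 + 5 G$)
$f{\left(H,K \right)} = 9 K + 18 H$ ($f{\left(H,K \right)} = 9 \left(\left(H + K\right) + H\right) = 9 \left(K + 2 H\right) = 9 K + 18 H$)
$f^{2}{\left(21,R{\left(2 \right)} \right)} = \left(9 \left(-20 + 5 \cdot 2\right) + 18 \cdot 21\right)^{2} = \left(9 \left(-20 + 10\right) + 378\right)^{2} = \left(9 \left(-10\right) + 378\right)^{2} = \left(-90 + 378\right)^{2} = 288^{2} = 82944$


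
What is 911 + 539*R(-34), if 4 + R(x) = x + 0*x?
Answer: -19571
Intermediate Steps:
R(x) = -4 + x (R(x) = -4 + (x + 0*x) = -4 + (x + 0) = -4 + x)
911 + 539*R(-34) = 911 + 539*(-4 - 34) = 911 + 539*(-38) = 911 - 20482 = -19571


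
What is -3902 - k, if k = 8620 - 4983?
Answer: -7539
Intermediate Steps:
k = 3637
-3902 - k = -3902 - 1*3637 = -3902 - 3637 = -7539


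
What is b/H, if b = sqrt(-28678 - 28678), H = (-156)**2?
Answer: I*sqrt(14339)/12168 ≈ 0.009841*I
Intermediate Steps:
H = 24336
b = 2*I*sqrt(14339) (b = sqrt(-57356) = 2*I*sqrt(14339) ≈ 239.49*I)
b/H = (2*I*sqrt(14339))/24336 = (2*I*sqrt(14339))*(1/24336) = I*sqrt(14339)/12168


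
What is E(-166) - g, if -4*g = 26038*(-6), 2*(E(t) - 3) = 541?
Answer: -77567/2 ≈ -38784.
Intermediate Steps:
E(t) = 547/2 (E(t) = 3 + (½)*541 = 3 + 541/2 = 547/2)
g = 39057 (g = -13019*(-6)/2 = -¼*(-156228) = 39057)
E(-166) - g = 547/2 - 1*39057 = 547/2 - 39057 = -77567/2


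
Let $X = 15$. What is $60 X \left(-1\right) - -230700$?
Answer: $229800$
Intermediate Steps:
$60 X \left(-1\right) - -230700 = 60 \cdot 15 \left(-1\right) - -230700 = 900 \left(-1\right) + 230700 = -900 + 230700 = 229800$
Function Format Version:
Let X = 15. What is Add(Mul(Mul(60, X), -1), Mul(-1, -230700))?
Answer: 229800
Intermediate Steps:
Add(Mul(Mul(60, X), -1), Mul(-1, -230700)) = Add(Mul(Mul(60, 15), -1), Mul(-1, -230700)) = Add(Mul(900, -1), 230700) = Add(-900, 230700) = 229800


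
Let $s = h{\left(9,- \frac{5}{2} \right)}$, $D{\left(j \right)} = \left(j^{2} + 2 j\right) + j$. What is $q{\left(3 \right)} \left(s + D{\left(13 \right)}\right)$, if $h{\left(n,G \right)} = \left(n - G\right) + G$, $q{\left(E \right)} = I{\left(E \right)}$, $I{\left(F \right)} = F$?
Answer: $651$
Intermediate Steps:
$q{\left(E \right)} = E$
$D{\left(j \right)} = j^{2} + 3 j$
$h{\left(n,G \right)} = n$
$s = 9$
$q{\left(3 \right)} \left(s + D{\left(13 \right)}\right) = 3 \left(9 + 13 \left(3 + 13\right)\right) = 3 \left(9 + 13 \cdot 16\right) = 3 \left(9 + 208\right) = 3 \cdot 217 = 651$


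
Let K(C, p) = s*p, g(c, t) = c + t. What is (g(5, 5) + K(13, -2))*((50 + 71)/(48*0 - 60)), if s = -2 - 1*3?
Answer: -121/3 ≈ -40.333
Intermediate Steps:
s = -5 (s = -2 - 3 = -5)
K(C, p) = -5*p
(g(5, 5) + K(13, -2))*((50 + 71)/(48*0 - 60)) = ((5 + 5) - 5*(-2))*((50 + 71)/(48*0 - 60)) = (10 + 10)*(121/(0 - 60)) = 20*(121/(-60)) = 20*(121*(-1/60)) = 20*(-121/60) = -121/3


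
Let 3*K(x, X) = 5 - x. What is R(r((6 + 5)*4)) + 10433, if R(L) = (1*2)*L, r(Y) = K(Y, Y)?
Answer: 10407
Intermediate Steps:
K(x, X) = 5/3 - x/3 (K(x, X) = (5 - x)/3 = 5/3 - x/3)
r(Y) = 5/3 - Y/3
R(L) = 2*L
R(r((6 + 5)*4)) + 10433 = 2*(5/3 - (6 + 5)*4/3) + 10433 = 2*(5/3 - 11*4/3) + 10433 = 2*(5/3 - 1/3*44) + 10433 = 2*(5/3 - 44/3) + 10433 = 2*(-13) + 10433 = -26 + 10433 = 10407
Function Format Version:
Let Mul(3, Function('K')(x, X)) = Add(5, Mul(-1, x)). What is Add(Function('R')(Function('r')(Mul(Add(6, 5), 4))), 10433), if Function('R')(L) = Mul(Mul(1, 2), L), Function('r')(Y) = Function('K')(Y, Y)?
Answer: 10407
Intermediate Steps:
Function('K')(x, X) = Add(Rational(5, 3), Mul(Rational(-1, 3), x)) (Function('K')(x, X) = Mul(Rational(1, 3), Add(5, Mul(-1, x))) = Add(Rational(5, 3), Mul(Rational(-1, 3), x)))
Function('r')(Y) = Add(Rational(5, 3), Mul(Rational(-1, 3), Y))
Function('R')(L) = Mul(2, L)
Add(Function('R')(Function('r')(Mul(Add(6, 5), 4))), 10433) = Add(Mul(2, Add(Rational(5, 3), Mul(Rational(-1, 3), Mul(Add(6, 5), 4)))), 10433) = Add(Mul(2, Add(Rational(5, 3), Mul(Rational(-1, 3), Mul(11, 4)))), 10433) = Add(Mul(2, Add(Rational(5, 3), Mul(Rational(-1, 3), 44))), 10433) = Add(Mul(2, Add(Rational(5, 3), Rational(-44, 3))), 10433) = Add(Mul(2, -13), 10433) = Add(-26, 10433) = 10407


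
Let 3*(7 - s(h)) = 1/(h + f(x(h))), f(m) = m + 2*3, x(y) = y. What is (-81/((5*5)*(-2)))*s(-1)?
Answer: 2241/200 ≈ 11.205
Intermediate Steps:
f(m) = 6 + m (f(m) = m + 6 = 6 + m)
s(h) = 7 - 1/(3*(6 + 2*h)) (s(h) = 7 - 1/(3*(h + (6 + h))) = 7 - 1/(3*(6 + 2*h)))
(-81/((5*5)*(-2)))*s(-1) = (-81/((5*5)*(-2)))*((125 + 42*(-1))/(6*(3 - 1))) = (-81/(25*(-2)))*((1/6)*(125 - 42)/2) = (-81/(-50))*((1/6)*(1/2)*83) = -81*(-1/50)*(83/12) = (81/50)*(83/12) = 2241/200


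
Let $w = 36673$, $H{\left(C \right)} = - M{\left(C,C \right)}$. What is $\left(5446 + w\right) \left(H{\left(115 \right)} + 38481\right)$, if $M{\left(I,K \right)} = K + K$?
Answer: $1611093869$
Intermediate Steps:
$M{\left(I,K \right)} = 2 K$
$H{\left(C \right)} = - 2 C$
$\left(5446 + w\right) \left(H{\left(115 \right)} + 38481\right) = \left(5446 + 36673\right) \left(\left(-2\right) 115 + 38481\right) = 42119 \left(-230 + 38481\right) = 42119 \cdot 38251 = 1611093869$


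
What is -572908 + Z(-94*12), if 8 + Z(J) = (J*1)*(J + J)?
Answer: 1971852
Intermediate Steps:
Z(J) = -8 + 2*J² (Z(J) = -8 + (J*1)*(J + J) = -8 + J*(2*J) = -8 + 2*J²)
-572908 + Z(-94*12) = -572908 + (-8 + 2*(-94*12)²) = -572908 + (-8 + 2*(-1128)²) = -572908 + (-8 + 2*1272384) = -572908 + (-8 + 2544768) = -572908 + 2544760 = 1971852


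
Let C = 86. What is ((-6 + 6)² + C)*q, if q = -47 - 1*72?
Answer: -10234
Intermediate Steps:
q = -119 (q = -47 - 72 = -119)
((-6 + 6)² + C)*q = ((-6 + 6)² + 86)*(-119) = (0² + 86)*(-119) = (0 + 86)*(-119) = 86*(-119) = -10234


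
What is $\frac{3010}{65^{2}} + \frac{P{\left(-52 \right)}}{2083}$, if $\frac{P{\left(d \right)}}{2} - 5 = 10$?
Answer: $\frac{1279316}{1760135} \approx 0.72683$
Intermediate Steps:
$P{\left(d \right)} = 30$ ($P{\left(d \right)} = 10 + 2 \cdot 10 = 10 + 20 = 30$)
$\frac{3010}{65^{2}} + \frac{P{\left(-52 \right)}}{2083} = \frac{3010}{65^{2}} + \frac{30}{2083} = \frac{3010}{4225} + 30 \cdot \frac{1}{2083} = 3010 \cdot \frac{1}{4225} + \frac{30}{2083} = \frac{602}{845} + \frac{30}{2083} = \frac{1279316}{1760135}$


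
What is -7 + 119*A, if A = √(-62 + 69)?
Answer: -7 + 119*√7 ≈ 307.84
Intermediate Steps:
A = √7 ≈ 2.6458
-7 + 119*A = -7 + 119*√7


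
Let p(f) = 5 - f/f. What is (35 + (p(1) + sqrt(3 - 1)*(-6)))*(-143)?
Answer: -5577 + 858*sqrt(2) ≈ -4363.6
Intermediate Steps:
p(f) = 4 (p(f) = 5 - 1*1 = 5 - 1 = 4)
(35 + (p(1) + sqrt(3 - 1)*(-6)))*(-143) = (35 + (4 + sqrt(3 - 1)*(-6)))*(-143) = (35 + (4 + sqrt(2)*(-6)))*(-143) = (35 + (4 - 6*sqrt(2)))*(-143) = (39 - 6*sqrt(2))*(-143) = -5577 + 858*sqrt(2)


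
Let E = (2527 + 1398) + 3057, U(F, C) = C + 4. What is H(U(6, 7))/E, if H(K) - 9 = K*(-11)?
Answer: -56/3491 ≈ -0.016041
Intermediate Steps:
U(F, C) = 4 + C
E = 6982 (E = 3925 + 3057 = 6982)
H(K) = 9 - 11*K (H(K) = 9 + K*(-11) = 9 - 11*K)
H(U(6, 7))/E = (9 - 11*(4 + 7))/6982 = (9 - 11*11)*(1/6982) = (9 - 121)*(1/6982) = -112*1/6982 = -56/3491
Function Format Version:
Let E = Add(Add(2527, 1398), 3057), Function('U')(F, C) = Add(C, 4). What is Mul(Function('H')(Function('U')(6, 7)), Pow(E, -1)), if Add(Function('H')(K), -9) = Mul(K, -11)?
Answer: Rational(-56, 3491) ≈ -0.016041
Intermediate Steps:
Function('U')(F, C) = Add(4, C)
E = 6982 (E = Add(3925, 3057) = 6982)
Function('H')(K) = Add(9, Mul(-11, K)) (Function('H')(K) = Add(9, Mul(K, -11)) = Add(9, Mul(-11, K)))
Mul(Function('H')(Function('U')(6, 7)), Pow(E, -1)) = Mul(Add(9, Mul(-11, Add(4, 7))), Pow(6982, -1)) = Mul(Add(9, Mul(-11, 11)), Rational(1, 6982)) = Mul(Add(9, -121), Rational(1, 6982)) = Mul(-112, Rational(1, 6982)) = Rational(-56, 3491)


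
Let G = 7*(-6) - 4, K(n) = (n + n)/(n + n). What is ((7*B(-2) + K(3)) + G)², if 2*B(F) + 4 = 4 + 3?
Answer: 4761/4 ≈ 1190.3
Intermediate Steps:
K(n) = 1 (K(n) = (2*n)/((2*n)) = (2*n)*(1/(2*n)) = 1)
B(F) = 3/2 (B(F) = -2 + (4 + 3)/2 = -2 + (½)*7 = -2 + 7/2 = 3/2)
G = -46 (G = -42 - 4 = -46)
((7*B(-2) + K(3)) + G)² = ((7*(3/2) + 1) - 46)² = ((21/2 + 1) - 46)² = (23/2 - 46)² = (-69/2)² = 4761/4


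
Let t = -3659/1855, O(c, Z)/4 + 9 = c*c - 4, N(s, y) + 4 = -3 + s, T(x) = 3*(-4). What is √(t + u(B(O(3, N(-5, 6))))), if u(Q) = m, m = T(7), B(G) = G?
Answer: I*√48079745/1855 ≈ 3.738*I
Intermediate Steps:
T(x) = -12
N(s, y) = -7 + s (N(s, y) = -4 + (-3 + s) = -7 + s)
O(c, Z) = -52 + 4*c² (O(c, Z) = -36 + 4*(c*c - 4) = -36 + 4*(c² - 4) = -36 + 4*(-4 + c²) = -36 + (-16 + 4*c²) = -52 + 4*c²)
m = -12
u(Q) = -12
t = -3659/1855 (t = -3659*1/1855 = -3659/1855 ≈ -1.9725)
√(t + u(B(O(3, N(-5, 6))))) = √(-3659/1855 - 12) = √(-25919/1855) = I*√48079745/1855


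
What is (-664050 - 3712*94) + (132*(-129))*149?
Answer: -3550150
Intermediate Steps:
(-664050 - 3712*94) + (132*(-129))*149 = (-664050 - 348928) - 17028*149 = -1012978 - 2537172 = -3550150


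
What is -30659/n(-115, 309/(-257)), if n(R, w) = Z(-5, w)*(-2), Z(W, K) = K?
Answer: -7879363/618 ≈ -12750.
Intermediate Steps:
n(R, w) = -2*w (n(R, w) = w*(-2) = -2*w)
-30659/n(-115, 309/(-257)) = -30659/((-618/(-257))) = -30659/((-618*(-1)/257)) = -30659/((-2*(-309/257))) = -30659/618/257 = -30659*257/618 = -7879363/618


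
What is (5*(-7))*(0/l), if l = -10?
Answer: 0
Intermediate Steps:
(5*(-7))*(0/l) = (5*(-7))*(0/(-10)) = -0*(-1)/10 = -35*0 = 0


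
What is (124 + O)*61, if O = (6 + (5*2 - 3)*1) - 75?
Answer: 3782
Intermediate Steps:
O = -62 (O = (6 + (10 - 3)*1) - 75 = (6 + 7*1) - 75 = (6 + 7) - 75 = 13 - 75 = -62)
(124 + O)*61 = (124 - 62)*61 = 62*61 = 3782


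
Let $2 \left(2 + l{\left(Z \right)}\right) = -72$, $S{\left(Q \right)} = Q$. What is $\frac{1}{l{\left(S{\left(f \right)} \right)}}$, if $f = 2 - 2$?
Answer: $- \frac{1}{38} \approx -0.026316$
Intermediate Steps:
$f = 0$ ($f = 2 - 2 = 0$)
$l{\left(Z \right)} = -38$ ($l{\left(Z \right)} = -2 + \frac{1}{2} \left(-72\right) = -2 - 36 = -38$)
$\frac{1}{l{\left(S{\left(f \right)} \right)}} = \frac{1}{-38} = - \frac{1}{38}$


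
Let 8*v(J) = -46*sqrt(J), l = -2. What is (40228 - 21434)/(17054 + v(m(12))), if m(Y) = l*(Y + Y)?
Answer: 320512876/290840503 + 432262*I*sqrt(3)/290840503 ≈ 1.102 + 0.0025743*I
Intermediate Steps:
m(Y) = -4*Y (m(Y) = -2*(Y + Y) = -4*Y)
v(J) = -23*sqrt(J)/4 (v(J) = (-46*sqrt(J))/8 = -23*sqrt(J)/4)
(40228 - 21434)/(17054 + v(m(12))) = (40228 - 21434)/(17054 - 23*4*I*sqrt(3)/4) = 18794/(17054 - 23*I*sqrt(3))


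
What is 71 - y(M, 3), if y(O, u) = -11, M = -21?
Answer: 82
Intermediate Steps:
71 - y(M, 3) = 71 - 1*(-11) = 71 + 11 = 82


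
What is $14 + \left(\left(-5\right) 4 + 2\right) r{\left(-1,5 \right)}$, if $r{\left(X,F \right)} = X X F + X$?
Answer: $-58$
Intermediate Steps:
$r{\left(X,F \right)} = X + F X^{2}$ ($r{\left(X,F \right)} = X^{2} F + X = F X^{2} + X = X + F X^{2}$)
$14 + \left(\left(-5\right) 4 + 2\right) r{\left(-1,5 \right)} = 14 + \left(\left(-5\right) 4 + 2\right) \left(- (1 + 5 \left(-1\right))\right) = 14 + \left(-20 + 2\right) \left(- (1 - 5)\right) = 14 - 18 \left(\left(-1\right) \left(-4\right)\right) = 14 - 72 = -58$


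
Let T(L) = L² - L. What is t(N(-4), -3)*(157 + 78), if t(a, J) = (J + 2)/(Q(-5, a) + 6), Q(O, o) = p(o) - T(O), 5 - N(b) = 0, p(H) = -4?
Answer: 235/28 ≈ 8.3929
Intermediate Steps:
N(b) = 5 (N(b) = 5 - 1*0 = 5 + 0 = 5)
Q(O, o) = -4 - O*(-1 + O)
t(a, J) = -1/14 - J/28 (t(a, J) = (J + 2)/((-4 - 5 - 1*(-5)²) + 6) = (2 + J)/((-4 - 5 - 1*25) + 6) = (2 + J)/((-4 - 5 - 25) + 6) = (2 + J)/(-34 + 6) = (2 + J)/(-28) = (2 + J)*(-1/28) = -1/14 - J/28)
t(N(-4), -3)*(157 + 78) = (-1/14 - 1/28*(-3))*(157 + 78) = (-1/14 + 3/28)*235 = (1/28)*235 = 235/28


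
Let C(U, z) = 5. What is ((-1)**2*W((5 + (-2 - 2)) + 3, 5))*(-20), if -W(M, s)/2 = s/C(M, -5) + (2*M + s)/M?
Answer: 170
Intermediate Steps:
W(M, s) = -2*s/5 - 2*(s + 2*M)/M (W(M, s) = -2*(s/5 + (2*M + s)/M) = -2*(s*(1/5) + (s + 2*M)/M) = -2*(s/5 + (s + 2*M)/M) = -2*s/5 - 2*(s + 2*M)/M)
((-1)**2*W((5 + (-2 - 2)) + 3, 5))*(-20) = ((-1)**2*(-4 - 2/5*5 - 2*5/((5 + (-2 - 2)) + 3)))*(-20) = (1*(-4 - 2 - 2*5/((5 - 4) + 3)))*(-20) = (1*(-4 - 2 - 2*5/(1 + 3)))*(-20) = (1*(-4 - 2 - 2*5/4))*(-20) = (1*(-4 - 2 - 2*5*1/4))*(-20) = (1*(-4 - 2 - 5/2))*(-20) = (1*(-17/2))*(-20) = -17/2*(-20) = 170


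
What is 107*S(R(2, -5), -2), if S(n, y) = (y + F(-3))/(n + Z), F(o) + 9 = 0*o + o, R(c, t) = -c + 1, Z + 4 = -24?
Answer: 1498/29 ≈ 51.655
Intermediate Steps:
Z = -28 (Z = -4 - 24 = -28)
R(c, t) = 1 - c
F(o) = -9 + o (F(o) = -9 + (0*o + o) = -9 + (0 + o) = -9 + o)
S(n, y) = (-12 + y)/(-28 + n) (S(n, y) = (y + (-9 - 3))/(n - 28) = (y - 12)/(-28 + n) = (-12 + y)/(-28 + n))
107*S(R(2, -5), -2) = 107*((-12 - 2)/(-28 + (1 - 1*2))) = 107*(-14/(-28 + (1 - 2))) = 107*(-14/(-28 - 1)) = 107*(-14/(-29)) = 107*(-1/29*(-14)) = 107*(14/29) = 1498/29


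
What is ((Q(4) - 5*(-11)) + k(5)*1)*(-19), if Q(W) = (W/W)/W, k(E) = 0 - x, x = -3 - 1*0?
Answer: -4427/4 ≈ -1106.8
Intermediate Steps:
x = -3 (x = -3 + 0 = -3)
k(E) = 3 (k(E) = 0 - 1*(-3) = 0 + 3 = 3)
Q(W) = 1/W
((Q(4) - 5*(-11)) + k(5)*1)*(-19) = ((1/4 - 5*(-11)) + 3*1)*(-19) = ((¼ + 55) + 3)*(-19) = (221/4 + 3)*(-19) = (233/4)*(-19) = -4427/4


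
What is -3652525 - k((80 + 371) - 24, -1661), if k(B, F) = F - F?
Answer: -3652525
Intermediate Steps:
k(B, F) = 0
-3652525 - k((80 + 371) - 24, -1661) = -3652525 - 1*0 = -3652525 + 0 = -3652525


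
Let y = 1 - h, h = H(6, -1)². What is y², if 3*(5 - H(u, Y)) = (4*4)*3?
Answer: 14400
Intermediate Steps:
H(u, Y) = -11 (H(u, Y) = 5 - 4*4*3/3 = 5 - 16*3/3 = 5 - ⅓*48 = 5 - 16 = -11)
h = 121 (h = (-11)² = 121)
y = -120 (y = 1 - 1*121 = 1 - 121 = -120)
y² = (-120)² = 14400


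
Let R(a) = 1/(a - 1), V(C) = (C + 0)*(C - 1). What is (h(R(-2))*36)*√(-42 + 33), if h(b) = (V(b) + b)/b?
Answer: -36*I ≈ -36.0*I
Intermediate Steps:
V(C) = C*(-1 + C)
R(a) = 1/(-1 + a)
h(b) = (b + b*(-1 + b))/b (h(b) = (b*(-1 + b) + b)/b = (b + b*(-1 + b))/b)
(h(R(-2))*36)*√(-42 + 33) = (36/(-1 - 2))*√(-42 + 33) = (36/(-3))*√(-9) = (-⅓*36)*(3*I) = -36*I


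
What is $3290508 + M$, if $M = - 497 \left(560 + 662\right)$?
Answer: $2683174$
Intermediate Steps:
$M = -607334$ ($M = \left(-497\right) 1222 = -607334$)
$3290508 + M = 3290508 - 607334 = 2683174$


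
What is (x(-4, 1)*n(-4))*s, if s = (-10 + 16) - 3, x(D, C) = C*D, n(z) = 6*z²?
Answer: -1152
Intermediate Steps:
s = 3 (s = 6 - 3 = 3)
(x(-4, 1)*n(-4))*s = ((1*(-4))*(6*(-4)²))*3 = -24*16*3 = -4*96*3 = -384*3 = -1152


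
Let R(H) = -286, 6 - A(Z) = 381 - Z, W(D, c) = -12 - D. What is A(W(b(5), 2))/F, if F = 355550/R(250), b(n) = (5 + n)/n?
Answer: 4279/13675 ≈ 0.31291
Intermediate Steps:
b(n) = (5 + n)/n
A(Z) = -375 + Z (A(Z) = 6 - (381 - Z) = 6 + (-381 + Z) = -375 + Z)
F = -13675/11 (F = 355550/(-286) = 355550*(-1/286) = -13675/11 ≈ -1243.2)
A(W(b(5), 2))/F = (-375 + (-12 - (5 + 5)/5))/(-13675/11) = (-375 + (-12 - 10/5))*(-11/13675) = (-375 + (-12 - 1*2))*(-11/13675) = (-375 + (-12 - 2))*(-11/13675) = (-375 - 14)*(-11/13675) = -389*(-11/13675) = 4279/13675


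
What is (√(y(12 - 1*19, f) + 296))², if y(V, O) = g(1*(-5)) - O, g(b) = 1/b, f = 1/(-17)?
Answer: 25148/85 ≈ 295.86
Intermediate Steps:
f = -1/17 ≈ -0.058824
y(V, O) = -⅕ - O (y(V, O) = 1/(1*(-5)) - O = 1/(-5) - O = -⅕ - O)
(√(y(12 - 1*19, f) + 296))² = (√((-⅕ - 1*(-1/17)) + 296))² = (√((-⅕ + 1/17) + 296))² = (√(-12/85 + 296))² = (√(25148/85))² = (2*√534395/85)² = 25148/85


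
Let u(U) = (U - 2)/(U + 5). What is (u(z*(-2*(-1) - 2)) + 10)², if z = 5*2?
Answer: 2304/25 ≈ 92.160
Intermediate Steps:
z = 10
u(U) = (-2 + U)/(5 + U)
(u(z*(-2*(-1) - 2)) + 10)² = ((-2 + 10*(-2*(-1) - 2))/(5 + 10*(-2*(-1) - 2)) + 10)² = ((-2 + 10*(2 - 2))/(5 + 10*(2 - 2)) + 10)² = ((-2 + 10*0)/(5 + 10*0) + 10)² = ((-2 + 0)/(5 + 0) + 10)² = (-2/5 + 10)² = ((⅕)*(-2) + 10)² = (-⅖ + 10)² = (48/5)² = 2304/25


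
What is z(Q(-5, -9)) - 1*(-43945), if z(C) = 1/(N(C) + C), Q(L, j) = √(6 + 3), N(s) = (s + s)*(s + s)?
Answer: 1713856/39 ≈ 43945.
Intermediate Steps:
N(s) = 4*s² (N(s) = (2*s)*(2*s) = 4*s²)
Q(L, j) = 3 (Q(L, j) = √9 = 3)
z(C) = 1/(C + 4*C²) (z(C) = 1/(4*C² + C) = 1/(C + 4*C²))
z(Q(-5, -9)) - 1*(-43945) = 1/(3*(1 + 4*3)) - 1*(-43945) = 1/(3*(1 + 12)) + 43945 = (⅓)/13 + 43945 = (⅓)*(1/13) + 43945 = 1/39 + 43945 = 1713856/39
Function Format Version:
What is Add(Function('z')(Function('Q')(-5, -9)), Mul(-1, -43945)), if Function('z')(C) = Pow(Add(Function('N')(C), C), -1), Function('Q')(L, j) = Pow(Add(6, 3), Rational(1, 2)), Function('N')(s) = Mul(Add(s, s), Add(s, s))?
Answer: Rational(1713856, 39) ≈ 43945.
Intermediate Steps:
Function('N')(s) = Mul(4, Pow(s, 2)) (Function('N')(s) = Mul(Mul(2, s), Mul(2, s)) = Mul(4, Pow(s, 2)))
Function('Q')(L, j) = 3 (Function('Q')(L, j) = Pow(9, Rational(1, 2)) = 3)
Function('z')(C) = Pow(Add(C, Mul(4, Pow(C, 2))), -1) (Function('z')(C) = Pow(Add(Mul(4, Pow(C, 2)), C), -1) = Pow(Add(C, Mul(4, Pow(C, 2))), -1))
Add(Function('z')(Function('Q')(-5, -9)), Mul(-1, -43945)) = Add(Mul(Pow(3, -1), Pow(Add(1, Mul(4, 3)), -1)), Mul(-1, -43945)) = Add(Mul(Rational(1, 3), Pow(Add(1, 12), -1)), 43945) = Add(Mul(Rational(1, 3), Pow(13, -1)), 43945) = Add(Mul(Rational(1, 3), Rational(1, 13)), 43945) = Add(Rational(1, 39), 43945) = Rational(1713856, 39)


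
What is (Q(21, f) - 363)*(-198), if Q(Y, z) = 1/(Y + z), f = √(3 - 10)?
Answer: 2299671/32 + 99*I*√7/224 ≈ 71865.0 + 1.1693*I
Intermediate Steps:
f = I*√7 (f = √(-7) = I*√7 ≈ 2.6458*I)
(Q(21, f) - 363)*(-198) = (1/(21 + I*√7) - 363)*(-198) = (-363 + 1/(21 + I*√7))*(-198) = 71874 - 198/(21 + I*√7)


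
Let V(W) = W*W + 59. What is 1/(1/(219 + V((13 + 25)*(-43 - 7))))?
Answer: 3610278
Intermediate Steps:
V(W) = 59 + W**2 (V(W) = W**2 + 59 = 59 + W**2)
1/(1/(219 + V((13 + 25)*(-43 - 7)))) = 1/(1/(219 + (59 + ((13 + 25)*(-43 - 7))**2))) = 1/(1/(219 + (59 + (38*(-50))**2))) = 1/(1/(219 + (59 + (-1900)**2))) = 1/(1/(219 + (59 + 3610000))) = 1/(1/(219 + 3610059)) = 1/(1/3610278) = 3610278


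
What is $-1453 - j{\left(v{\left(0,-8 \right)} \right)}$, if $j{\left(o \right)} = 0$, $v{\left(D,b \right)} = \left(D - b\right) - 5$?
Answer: $-1453$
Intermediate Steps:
$v{\left(D,b \right)} = -5 + D - b$ ($v{\left(D,b \right)} = \left(D - b\right) - 5 = -5 + D - b$)
$-1453 - j{\left(v{\left(0,-8 \right)} \right)} = -1453 - 0 = -1453 + 0 = -1453$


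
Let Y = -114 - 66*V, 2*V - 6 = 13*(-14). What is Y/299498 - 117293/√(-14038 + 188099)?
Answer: 2847/149749 - 117293*√174061/174061 ≈ -281.12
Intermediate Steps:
V = -88 (V = 3 + (13*(-14))/2 = 3 + (½)*(-182) = 3 - 91 = -88)
Y = 5694 (Y = -114 - 66*(-88) = -114 + 5808 = 5694)
Y/299498 - 117293/√(-14038 + 188099) = 5694/299498 - 117293/√(-14038 + 188099) = 5694*(1/299498) - 117293*√174061/174061 = 2847/149749 - 117293*√174061/174061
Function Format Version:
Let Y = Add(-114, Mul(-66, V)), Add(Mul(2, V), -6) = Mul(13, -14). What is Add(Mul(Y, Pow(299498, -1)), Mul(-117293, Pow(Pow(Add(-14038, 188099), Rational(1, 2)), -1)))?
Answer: Add(Rational(2847, 149749), Mul(Rational(-117293, 174061), Pow(174061, Rational(1, 2)))) ≈ -281.12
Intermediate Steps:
V = -88 (V = Add(3, Mul(Rational(1, 2), Mul(13, -14))) = Add(3, Mul(Rational(1, 2), -182)) = Add(3, -91) = -88)
Y = 5694 (Y = Add(-114, Mul(-66, -88)) = Add(-114, 5808) = 5694)
Add(Mul(Y, Pow(299498, -1)), Mul(-117293, Pow(Pow(Add(-14038, 188099), Rational(1, 2)), -1))) = Add(Mul(5694, Pow(299498, -1)), Mul(-117293, Pow(Pow(Add(-14038, 188099), Rational(1, 2)), -1))) = Add(Mul(5694, Rational(1, 299498)), Mul(-117293, Pow(Pow(174061, Rational(1, 2)), -1))) = Add(Rational(2847, 149749), Mul(-117293, Mul(Rational(1, 174061), Pow(174061, Rational(1, 2))))) = Add(Rational(2847, 149749), Mul(Rational(-117293, 174061), Pow(174061, Rational(1, 2))))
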